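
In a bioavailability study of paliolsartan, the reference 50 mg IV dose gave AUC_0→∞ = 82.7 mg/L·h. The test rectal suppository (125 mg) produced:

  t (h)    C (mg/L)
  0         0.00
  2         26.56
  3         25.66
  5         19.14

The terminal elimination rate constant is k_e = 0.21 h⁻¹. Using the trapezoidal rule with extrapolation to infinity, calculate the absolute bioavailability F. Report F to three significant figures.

F = 0.912

Trapezoidal AUC_0→5 (rectal suppository):
  [0→2]: (0.00+26.56)/2 × 2 = 26.56
  [2→3]: (26.56+25.66)/2 × 1 = 26.11
  [3→5]: (25.66+19.14)/2 × 2 = 44.8
  Sum = 97.47 mg/L·h
Tail: C_last/k_e = 19.14/0.21 = 91.143
AUC_0→∞ (rectal suppository) = 97.47 + 91.143 = 188.613 mg/L·h
F = (AUC_ev/D_ev)/(AUC_iv/D_iv) = (188.613/125)/(82.7/50) = 1.508904/1.654 = 0.9123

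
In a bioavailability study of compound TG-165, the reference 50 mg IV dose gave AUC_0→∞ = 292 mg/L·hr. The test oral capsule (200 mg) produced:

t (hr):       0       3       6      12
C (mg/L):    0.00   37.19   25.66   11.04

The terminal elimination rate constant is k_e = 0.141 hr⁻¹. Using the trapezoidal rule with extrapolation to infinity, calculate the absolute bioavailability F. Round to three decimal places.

Trapezoidal AUC_0→12 (oral capsule):
  [0→3]: (0.00+37.19)/2 × 3 = 55.785
  [3→6]: (37.19+25.66)/2 × 3 = 94.275
  [6→12]: (25.66+11.04)/2 × 6 = 110.1
  Sum = 260.16 mg/L·hr
Tail: C_last/k_e = 11.04/0.141 = 78.298
AUC_0→∞ (oral capsule) = 260.16 + 78.298 = 338.458 mg/L·hr
F = (AUC_ev/D_ev)/(AUC_iv/D_iv) = (338.458/200)/(292/50) = 1.69229/5.84 = 0.2898

F = 0.290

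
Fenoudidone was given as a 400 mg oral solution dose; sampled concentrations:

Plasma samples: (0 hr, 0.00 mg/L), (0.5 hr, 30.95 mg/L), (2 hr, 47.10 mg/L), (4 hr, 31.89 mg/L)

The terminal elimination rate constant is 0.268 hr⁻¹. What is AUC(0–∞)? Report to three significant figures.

Trapezoidal AUC_0→4:
  [0→0.5]: (0.00+30.95)/2 × 0.5 = 7.7375
  [0.5→2]: (30.95+47.10)/2 × 1.5 = 58.5375
  [2→4]: (47.10+31.89)/2 × 2 = 78.99
  Sum = 145.265 mg/L·hr
Extrapolated tail: C_last / k_e = 31.89 / 0.268 = 118.993
AUC_0→∞ = 145.265 + 118.993 = 264.258 mg/L·hr

AUC = 264 mg/L·hr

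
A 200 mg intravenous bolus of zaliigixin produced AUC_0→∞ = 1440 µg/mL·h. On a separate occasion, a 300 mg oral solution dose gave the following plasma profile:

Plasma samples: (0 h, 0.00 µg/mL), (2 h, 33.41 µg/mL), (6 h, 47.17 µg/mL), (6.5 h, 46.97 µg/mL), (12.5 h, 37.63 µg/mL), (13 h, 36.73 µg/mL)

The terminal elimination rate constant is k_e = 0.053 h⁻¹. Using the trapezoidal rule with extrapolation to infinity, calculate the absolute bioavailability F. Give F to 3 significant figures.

Trapezoidal AUC_0→13 (oral solution):
  [0→2]: (0.00+33.41)/2 × 2 = 33.41
  [2→6]: (33.41+47.17)/2 × 4 = 161.16
  [6→6.5]: (47.17+46.97)/2 × 0.5 = 23.535
  [6.5→12.5]: (46.97+37.63)/2 × 6 = 253.8
  [12.5→13]: (37.63+36.73)/2 × 0.5 = 18.59
  Sum = 490.495 µg/mL·h
Tail: C_last/k_e = 36.73/0.053 = 693.019
AUC_0→∞ (oral solution) = 490.495 + 693.019 = 1183.514 µg/mL·h
F = (AUC_ev/D_ev)/(AUC_iv/D_iv) = (1183.514/300)/(1440/200) = 3.94505/7.2 = 0.5479

F = 0.548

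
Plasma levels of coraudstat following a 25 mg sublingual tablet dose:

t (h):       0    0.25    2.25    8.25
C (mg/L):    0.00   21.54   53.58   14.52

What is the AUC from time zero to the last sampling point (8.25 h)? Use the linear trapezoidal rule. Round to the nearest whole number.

AUC = 282 mg/L·h

Trapezoidal AUC_0→8.25:
  [0→0.25]: (0.00+21.54)/2 × 0.25 = 2.6925
  [0.25→2.25]: (21.54+53.58)/2 × 2 = 75.12
  [2.25→8.25]: (53.58+14.52)/2 × 6 = 204.3
  Sum = 282.1125 mg/L·h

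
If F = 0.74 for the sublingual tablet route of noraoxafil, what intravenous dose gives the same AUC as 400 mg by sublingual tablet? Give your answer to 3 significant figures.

Systemic exposure from an extravascular dose = F × D_ev, so the equivalent IV dose is F × D_ev.
D_iv = F × D_ev = 0.74 × 400 = 296 mg

D_iv = 296 mg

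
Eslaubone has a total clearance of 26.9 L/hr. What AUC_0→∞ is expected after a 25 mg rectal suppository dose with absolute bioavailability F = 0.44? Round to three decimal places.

AUC_0→∞ = F × Dose / CL
        = 0.44 × 25 / 26.9 = 0.408922 mg/L·hr

AUC = 0.409 mg/L·hr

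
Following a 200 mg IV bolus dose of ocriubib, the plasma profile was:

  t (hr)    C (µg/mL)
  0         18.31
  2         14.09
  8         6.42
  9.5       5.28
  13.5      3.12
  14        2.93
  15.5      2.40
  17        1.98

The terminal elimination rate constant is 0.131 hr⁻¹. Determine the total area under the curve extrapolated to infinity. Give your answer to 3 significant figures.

AUC = 143 µg/mL·hr

Trapezoidal AUC_0→17:
  [0→2]: (18.31+14.09)/2 × 2 = 32.4
  [2→8]: (14.09+6.42)/2 × 6 = 61.53
  [8→9.5]: (6.42+5.28)/2 × 1.5 = 8.775
  [9.5→13.5]: (5.28+3.12)/2 × 4 = 16.8
  [13.5→14]: (3.12+2.93)/2 × 0.5 = 1.5125
  [14→15.5]: (2.93+2.40)/2 × 1.5 = 3.9975
  [15.5→17]: (2.40+1.98)/2 × 1.5 = 3.285
  Sum = 128.3 µg/mL·hr
Extrapolated tail: C_last / k_e = 1.98 / 0.131 = 15.115
AUC_0→∞ = 128.3 + 15.115 = 143.415 µg/mL·hr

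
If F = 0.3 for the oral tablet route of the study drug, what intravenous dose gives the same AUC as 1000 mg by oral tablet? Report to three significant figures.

D_iv = 300 mg

Systemic exposure from an extravascular dose = F × D_ev, so the equivalent IV dose is F × D_ev.
D_iv = F × D_ev = 0.3 × 1000 = 300 mg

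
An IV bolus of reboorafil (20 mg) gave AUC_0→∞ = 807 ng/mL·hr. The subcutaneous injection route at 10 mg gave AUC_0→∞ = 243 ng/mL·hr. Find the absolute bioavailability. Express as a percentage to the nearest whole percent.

F = 60%

F = (AUC_ev / D_ev) / (AUC_iv / D_iv)
  = (243/10) / (807/20)
  = 24.3 / 40.35 = 0.6022
  = 60.22%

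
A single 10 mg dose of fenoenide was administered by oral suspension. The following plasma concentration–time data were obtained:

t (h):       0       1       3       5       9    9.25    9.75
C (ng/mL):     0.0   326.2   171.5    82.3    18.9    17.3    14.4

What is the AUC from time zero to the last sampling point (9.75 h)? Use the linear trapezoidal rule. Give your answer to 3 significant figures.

AUC = 1130 ng/mL·h

Trapezoidal AUC_0→9.75:
  [0→1]: (0.0+326.2)/2 × 1 = 163.1
  [1→3]: (326.2+171.5)/2 × 2 = 497.7
  [3→5]: (171.5+82.3)/2 × 2 = 253.8
  [5→9]: (82.3+18.9)/2 × 4 = 202.4
  [9→9.25]: (18.9+17.3)/2 × 0.25 = 4.525
  [9.25→9.75]: (17.3+14.4)/2 × 0.5 = 7.925
  Sum = 1129.45 ng/mL·h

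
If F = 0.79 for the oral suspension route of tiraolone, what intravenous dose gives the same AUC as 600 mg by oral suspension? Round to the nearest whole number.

Systemic exposure from an extravascular dose = F × D_ev, so the equivalent IV dose is F × D_ev.
D_iv = F × D_ev = 0.79 × 600 = 474 mg

D_iv = 474 mg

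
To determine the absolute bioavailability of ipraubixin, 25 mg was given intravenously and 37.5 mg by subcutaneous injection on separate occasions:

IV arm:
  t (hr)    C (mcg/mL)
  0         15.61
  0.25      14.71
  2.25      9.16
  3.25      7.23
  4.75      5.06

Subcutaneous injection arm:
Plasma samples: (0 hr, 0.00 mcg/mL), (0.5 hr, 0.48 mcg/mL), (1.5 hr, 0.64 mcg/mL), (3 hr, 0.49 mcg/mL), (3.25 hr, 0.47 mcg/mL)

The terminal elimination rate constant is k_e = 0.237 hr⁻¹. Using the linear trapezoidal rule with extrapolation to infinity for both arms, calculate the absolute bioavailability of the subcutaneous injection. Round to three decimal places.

F = 0.036

Trapezoidal AUC_0→4.75 (IV):
  [0→0.25]: (15.61+14.71)/2 × 0.25 = 3.79
  [0.25→2.25]: (14.71+9.16)/2 × 2 = 23.87
  [2.25→3.25]: (9.16+7.23)/2 × 1 = 8.195
  [3.25→4.75]: (7.23+5.06)/2 × 1.5 = 9.2175
  Sum = 45.0725 mcg/mL·hr
IV tail: 5.06/0.237 = 21.350; AUC_iv,0→∞ = 45.0725 + 21.350 = 66.4225 mcg/mL·hr
Trapezoidal AUC_0→3.25 (subcutaneous injection):
  [0→0.5]: (0.00+0.48)/2 × 0.5 = 0.12
  [0.5→1.5]: (0.48+0.64)/2 × 1 = 0.56
  [1.5→3]: (0.64+0.49)/2 × 1.5 = 0.8475
  [3→3.25]: (0.49+0.47)/2 × 0.25 = 0.12
  Sum = 1.6475 mcg/mL·hr
subcutaneous injection tail: 0.47/0.237 = 1.983; AUC_ev,0→∞ = 1.6475 + 1.983 = 3.6305 mcg/mL·hr
F = (AUC_ev/D_ev)/(AUC_iv/D_iv) = (3.6305/37.5)/(66.4225/25) = 0.0968133/2.6569 = 0.0364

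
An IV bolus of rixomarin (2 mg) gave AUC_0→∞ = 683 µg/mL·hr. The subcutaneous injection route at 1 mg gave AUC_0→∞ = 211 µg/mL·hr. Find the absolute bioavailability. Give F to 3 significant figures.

F = (AUC_ev / D_ev) / (AUC_iv / D_iv)
  = (211/1) / (683/2)
  = 211 / 341.5 = 0.6179

F = 0.618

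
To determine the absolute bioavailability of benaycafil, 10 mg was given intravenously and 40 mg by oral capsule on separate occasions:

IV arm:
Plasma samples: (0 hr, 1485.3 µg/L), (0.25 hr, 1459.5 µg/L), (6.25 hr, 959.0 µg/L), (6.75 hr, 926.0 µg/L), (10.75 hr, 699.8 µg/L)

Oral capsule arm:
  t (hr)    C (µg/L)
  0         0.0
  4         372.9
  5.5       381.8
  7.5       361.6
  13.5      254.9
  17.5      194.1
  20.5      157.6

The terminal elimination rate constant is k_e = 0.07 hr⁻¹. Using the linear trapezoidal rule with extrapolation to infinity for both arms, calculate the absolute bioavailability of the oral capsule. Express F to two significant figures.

Trapezoidal AUC_0→10.75 (IV):
  [0→0.25]: (1485.3+1459.5)/2 × 0.25 = 368.1
  [0.25→6.25]: (1459.5+959.0)/2 × 6 = 7255.5
  [6.25→6.75]: (959.0+926.0)/2 × 0.5 = 471.25
  [6.75→10.75]: (926.0+699.8)/2 × 4 = 3251.6
  Sum = 11346.45 µg/L·hr
IV tail: 699.8/0.07 = 9997.143; AUC_iv,0→∞ = 11346.45 + 9997.143 = 21343.593 µg/L·hr
Trapezoidal AUC_0→20.5 (oral capsule):
  [0→4]: (0.0+372.9)/2 × 4 = 745.8
  [4→5.5]: (372.9+381.8)/2 × 1.5 = 566.025
  [5.5→7.5]: (381.8+361.6)/2 × 2 = 743.4
  [7.5→13.5]: (361.6+254.9)/2 × 6 = 1849.5
  [13.5→17.5]: (254.9+194.1)/2 × 4 = 898.0
  [17.5→20.5]: (194.1+157.6)/2 × 3 = 527.55
  Sum = 5330.275 µg/L·hr
oral capsule tail: 157.6/0.07 = 2251.429; AUC_ev,0→∞ = 5330.275 + 2251.429 = 7581.704 µg/L·hr
F = (AUC_ev/D_ev)/(AUC_iv/D_iv) = (7581.704/40)/(21343.593/10) = 189.5426/2134.3593 = 0.0888

F = 0.089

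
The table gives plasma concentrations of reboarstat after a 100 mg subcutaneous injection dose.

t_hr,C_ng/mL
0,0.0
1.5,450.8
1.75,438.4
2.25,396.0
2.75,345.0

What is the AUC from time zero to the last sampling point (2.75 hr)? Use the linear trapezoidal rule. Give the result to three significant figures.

AUC = 843 ng/mL·hr

Trapezoidal AUC_0→2.75:
  [0→1.5]: (0.0+450.8)/2 × 1.5 = 338.1
  [1.5→1.75]: (450.8+438.4)/2 × 0.25 = 111.15
  [1.75→2.25]: (438.4+396.0)/2 × 0.5 = 208.6
  [2.25→2.75]: (396.0+345.0)/2 × 0.5 = 185.25
  Sum = 843.1 ng/mL·hr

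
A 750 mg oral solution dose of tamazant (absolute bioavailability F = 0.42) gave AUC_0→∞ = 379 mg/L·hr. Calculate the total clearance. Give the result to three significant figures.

CL = F × Dose / AUC_0→∞
   = 0.42 × 750 / 379 = 0.831135 L/hr

CL = 0.831 L/hr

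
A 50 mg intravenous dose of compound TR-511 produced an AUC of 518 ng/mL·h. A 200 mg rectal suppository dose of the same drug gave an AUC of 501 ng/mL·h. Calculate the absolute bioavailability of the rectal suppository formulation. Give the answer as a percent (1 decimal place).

F = (AUC_ev / D_ev) / (AUC_iv / D_iv)
  = (501/200) / (518/50)
  = 2.505 / 10.36 = 0.2418
  = 24.18%

F = 24.2%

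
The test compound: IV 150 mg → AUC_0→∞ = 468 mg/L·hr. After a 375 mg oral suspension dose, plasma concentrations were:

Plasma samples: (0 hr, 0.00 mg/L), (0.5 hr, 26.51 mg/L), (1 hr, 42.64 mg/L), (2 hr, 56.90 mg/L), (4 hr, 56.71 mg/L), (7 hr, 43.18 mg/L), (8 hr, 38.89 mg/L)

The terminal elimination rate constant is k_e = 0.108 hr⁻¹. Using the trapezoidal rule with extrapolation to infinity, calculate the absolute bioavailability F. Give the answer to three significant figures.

F = 0.631

Trapezoidal AUC_0→8 (oral suspension):
  [0→0.5]: (0.00+26.51)/2 × 0.5 = 6.6275
  [0.5→1]: (26.51+42.64)/2 × 0.5 = 17.2875
  [1→2]: (42.64+56.90)/2 × 1 = 49.77
  [2→4]: (56.90+56.71)/2 × 2 = 113.61
  [4→7]: (56.71+43.18)/2 × 3 = 149.835
  [7→8]: (43.18+38.89)/2 × 1 = 41.035
  Sum = 378.165 mg/L·hr
Tail: C_last/k_e = 38.89/0.108 = 360.093
AUC_0→∞ (oral suspension) = 378.165 + 360.093 = 738.258 mg/L·hr
F = (AUC_ev/D_ev)/(AUC_iv/D_iv) = (738.258/375)/(468/150) = 1.968688/3.12 = 0.6310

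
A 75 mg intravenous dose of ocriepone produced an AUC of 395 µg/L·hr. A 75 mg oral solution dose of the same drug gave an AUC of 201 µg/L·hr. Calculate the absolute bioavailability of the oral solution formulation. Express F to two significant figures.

F = (AUC_ev / D_ev) / (AUC_iv / D_iv)
  = (201/75) / (395/75)
  = 2.68 / 5.26667 = 0.5089

F = 0.51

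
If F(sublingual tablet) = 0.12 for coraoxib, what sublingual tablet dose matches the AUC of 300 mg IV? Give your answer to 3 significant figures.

For equal systemic exposure: F × D_ev = D_iv
D_ev = D_iv / F = 300 / 0.12 = 2500 mg

D_sublingual = 2500 mg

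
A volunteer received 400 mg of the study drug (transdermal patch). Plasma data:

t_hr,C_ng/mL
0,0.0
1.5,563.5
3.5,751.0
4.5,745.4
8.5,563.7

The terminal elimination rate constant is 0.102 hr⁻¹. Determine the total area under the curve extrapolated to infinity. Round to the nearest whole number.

Trapezoidal AUC_0→8.5:
  [0→1.5]: (0.0+563.5)/2 × 1.5 = 422.625
  [1.5→3.5]: (563.5+751.0)/2 × 2 = 1314.5
  [3.5→4.5]: (751.0+745.4)/2 × 1 = 748.2
  [4.5→8.5]: (745.4+563.7)/2 × 4 = 2618.2
  Sum = 5103.525 ng/mL·hr
Extrapolated tail: C_last / k_e = 563.7 / 0.102 = 5526.471
AUC_0→∞ = 5103.525 + 5526.471 = 10629.996 ng/mL·hr

AUC = 10630 ng/mL·hr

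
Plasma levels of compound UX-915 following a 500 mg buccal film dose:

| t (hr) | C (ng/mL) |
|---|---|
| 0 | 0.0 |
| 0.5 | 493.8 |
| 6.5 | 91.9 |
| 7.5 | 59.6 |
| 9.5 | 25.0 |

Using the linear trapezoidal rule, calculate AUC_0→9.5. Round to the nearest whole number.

AUC = 2041 ng/mL·hr

Trapezoidal AUC_0→9.5:
  [0→0.5]: (0.0+493.8)/2 × 0.5 = 123.45
  [0.5→6.5]: (493.8+91.9)/2 × 6 = 1757.1
  [6.5→7.5]: (91.9+59.6)/2 × 1 = 75.75
  [7.5→9.5]: (59.6+25.0)/2 × 2 = 84.6
  Sum = 2040.9 ng/mL·hr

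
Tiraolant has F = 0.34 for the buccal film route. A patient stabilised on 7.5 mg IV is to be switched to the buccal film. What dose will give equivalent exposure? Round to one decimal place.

For equal systemic exposure: F × D_ev = D_iv
D_ev = D_iv / F = 7.5 / 0.34 = 22.0588 mg

D_buccal = 22.1 mg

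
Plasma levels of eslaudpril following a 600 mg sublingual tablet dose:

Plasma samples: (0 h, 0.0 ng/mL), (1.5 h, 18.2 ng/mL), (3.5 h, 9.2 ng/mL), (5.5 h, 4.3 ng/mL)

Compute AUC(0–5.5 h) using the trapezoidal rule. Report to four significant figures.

Trapezoidal AUC_0→5.5:
  [0→1.5]: (0.0+18.2)/2 × 1.5 = 13.65
  [1.5→3.5]: (18.2+9.2)/2 × 2 = 27.4
  [3.5→5.5]: (9.2+4.3)/2 × 2 = 13.5
  Sum = 54.55 ng/mL·h

AUC = 54.55 ng/mL·h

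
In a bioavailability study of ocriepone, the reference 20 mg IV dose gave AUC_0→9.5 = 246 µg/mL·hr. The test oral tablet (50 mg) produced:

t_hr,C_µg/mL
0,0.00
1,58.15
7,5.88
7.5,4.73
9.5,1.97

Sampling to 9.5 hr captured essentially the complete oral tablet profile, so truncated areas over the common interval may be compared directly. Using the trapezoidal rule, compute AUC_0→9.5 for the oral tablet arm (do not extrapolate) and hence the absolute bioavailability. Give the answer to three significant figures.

Trapezoidal AUC_0→9.5 (oral tablet):
  [0→1]: (0.00+58.15)/2 × 1 = 29.075
  [1→7]: (58.15+5.88)/2 × 6 = 192.09
  [7→7.5]: (5.88+4.73)/2 × 0.5 = 2.6525
  [7.5→9.5]: (4.73+1.97)/2 × 2 = 6.7
  Sum = 230.5175 µg/mL·hr
F = (AUC_ev/D_ev)/(AUC_iv/D_iv) = (230.5175/50)/(246/20) = 4.61035/12.3 = 0.3748

F = 0.375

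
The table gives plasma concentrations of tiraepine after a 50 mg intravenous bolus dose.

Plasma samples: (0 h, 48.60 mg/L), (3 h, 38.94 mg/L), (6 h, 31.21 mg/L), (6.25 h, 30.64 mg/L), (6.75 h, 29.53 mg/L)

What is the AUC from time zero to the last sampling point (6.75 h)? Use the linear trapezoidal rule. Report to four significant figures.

AUC = 259.3 mg/L·h

Trapezoidal AUC_0→6.75:
  [0→3]: (48.60+38.94)/2 × 3 = 131.31
  [3→6]: (38.94+31.21)/2 × 3 = 105.225
  [6→6.25]: (31.21+30.64)/2 × 0.25 = 7.73125
  [6.25→6.75]: (30.64+29.53)/2 × 0.5 = 15.0425
  Sum = 259.30875 mg/L·h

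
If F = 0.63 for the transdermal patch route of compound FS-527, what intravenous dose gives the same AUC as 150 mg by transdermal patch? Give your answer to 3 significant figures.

D_iv = 94.5 mg

Systemic exposure from an extravascular dose = F × D_ev, so the equivalent IV dose is F × D_ev.
D_iv = F × D_ev = 0.63 × 150 = 94.5 mg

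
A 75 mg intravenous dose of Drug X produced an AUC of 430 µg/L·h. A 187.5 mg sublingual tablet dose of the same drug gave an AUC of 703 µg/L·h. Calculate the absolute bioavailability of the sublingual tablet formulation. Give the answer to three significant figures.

F = 0.654

F = (AUC_ev / D_ev) / (AUC_iv / D_iv)
  = (703/187.5) / (430/75)
  = 3.74933 / 5.73333 = 0.6540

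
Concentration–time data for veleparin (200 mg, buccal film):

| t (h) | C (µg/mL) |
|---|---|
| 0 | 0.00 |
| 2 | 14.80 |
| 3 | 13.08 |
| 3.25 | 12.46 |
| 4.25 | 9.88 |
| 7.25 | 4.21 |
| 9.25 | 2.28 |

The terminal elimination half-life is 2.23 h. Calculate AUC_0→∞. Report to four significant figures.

AUC = 78.06 µg/mL·h

Trapezoidal AUC_0→9.25:
  [0→2]: (0.00+14.80)/2 × 2 = 14.8
  [2→3]: (14.80+13.08)/2 × 1 = 13.94
  [3→3.25]: (13.08+12.46)/2 × 0.25 = 3.1925
  [3.25→4.25]: (12.46+9.88)/2 × 1 = 11.17
  [4.25→7.25]: (9.88+4.21)/2 × 3 = 21.135
  [7.25→9.25]: (4.21+2.28)/2 × 2 = 6.49
  Sum = 70.7275 µg/mL·h
k_e = ln2 / t½ = 0.693147 / 2.23 = 0.3108 h^-1
Extrapolated tail: C_last / k_e = 2.28 / 0.3108 = 7.336
AUC_0→∞ = 70.7275 + 7.336 = 78.0635 µg/mL·h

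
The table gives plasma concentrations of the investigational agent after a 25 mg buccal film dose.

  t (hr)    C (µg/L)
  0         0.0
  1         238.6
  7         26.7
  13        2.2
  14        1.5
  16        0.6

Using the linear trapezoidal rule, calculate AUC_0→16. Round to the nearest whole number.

AUC = 1006 µg/L·hr

Trapezoidal AUC_0→16:
  [0→1]: (0.0+238.6)/2 × 1 = 119.3
  [1→7]: (238.6+26.7)/2 × 6 = 795.9
  [7→13]: (26.7+2.2)/2 × 6 = 86.7
  [13→14]: (2.2+1.5)/2 × 1 = 1.85
  [14→16]: (1.5+0.6)/2 × 2 = 2.1
  Sum = 1005.85 µg/L·hr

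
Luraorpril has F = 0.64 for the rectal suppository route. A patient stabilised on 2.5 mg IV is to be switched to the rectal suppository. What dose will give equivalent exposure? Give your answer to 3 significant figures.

D_rectal = 3.91 mg

For equal systemic exposure: F × D_ev = D_iv
D_ev = D_iv / F = 2.5 / 0.64 = 3.90625 mg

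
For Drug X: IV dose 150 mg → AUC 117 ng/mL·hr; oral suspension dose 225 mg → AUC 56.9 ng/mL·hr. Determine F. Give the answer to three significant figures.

F = 0.324

F = (AUC_ev / D_ev) / (AUC_iv / D_iv)
  = (56.9/225) / (117/150)
  = 0.252889 / 0.78 = 0.3242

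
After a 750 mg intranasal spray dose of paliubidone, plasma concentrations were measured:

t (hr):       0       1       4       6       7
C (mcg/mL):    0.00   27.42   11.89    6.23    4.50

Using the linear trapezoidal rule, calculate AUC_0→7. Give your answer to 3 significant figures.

Trapezoidal AUC_0→7:
  [0→1]: (0.00+27.42)/2 × 1 = 13.71
  [1→4]: (27.42+11.89)/2 × 3 = 58.965
  [4→6]: (11.89+6.23)/2 × 2 = 18.12
  [6→7]: (6.23+4.50)/2 × 1 = 5.365
  Sum = 96.16 mcg/mL·hr

AUC = 96.2 mcg/mL·hr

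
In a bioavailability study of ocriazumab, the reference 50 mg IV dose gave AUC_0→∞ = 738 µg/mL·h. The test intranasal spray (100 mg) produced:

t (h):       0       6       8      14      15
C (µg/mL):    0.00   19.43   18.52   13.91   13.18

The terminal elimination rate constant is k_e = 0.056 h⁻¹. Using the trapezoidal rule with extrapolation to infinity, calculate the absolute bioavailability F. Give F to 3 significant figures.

F = 0.300

Trapezoidal AUC_0→15 (intranasal spray):
  [0→6]: (0.00+19.43)/2 × 6 = 58.29
  [6→8]: (19.43+18.52)/2 × 2 = 37.95
  [8→14]: (18.52+13.91)/2 × 6 = 97.29
  [14→15]: (13.91+13.18)/2 × 1 = 13.545
  Sum = 207.075 µg/mL·h
Tail: C_last/k_e = 13.18/0.056 = 235.357
AUC_0→∞ (intranasal spray) = 207.075 + 235.357 = 442.432 µg/mL·h
F = (AUC_ev/D_ev)/(AUC_iv/D_iv) = (442.432/100)/(738/50) = 4.42432/14.76 = 0.2998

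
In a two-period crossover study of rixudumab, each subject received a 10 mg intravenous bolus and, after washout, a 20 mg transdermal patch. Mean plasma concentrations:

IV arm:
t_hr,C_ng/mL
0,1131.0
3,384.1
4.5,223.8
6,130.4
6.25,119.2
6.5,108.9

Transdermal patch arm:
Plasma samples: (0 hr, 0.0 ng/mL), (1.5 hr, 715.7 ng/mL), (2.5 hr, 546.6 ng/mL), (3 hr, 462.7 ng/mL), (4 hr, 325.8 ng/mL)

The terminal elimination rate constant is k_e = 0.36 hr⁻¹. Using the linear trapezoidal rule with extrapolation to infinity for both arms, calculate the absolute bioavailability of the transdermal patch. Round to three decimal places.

F = 0.405

Trapezoidal AUC_0→6.5 (IV):
  [0→3]: (1131.0+384.1)/2 × 3 = 2272.65
  [3→4.5]: (384.1+223.8)/2 × 1.5 = 455.925
  [4.5→6]: (223.8+130.4)/2 × 1.5 = 265.65
  [6→6.25]: (130.4+119.2)/2 × 0.25 = 31.2
  [6.25→6.5]: (119.2+108.9)/2 × 0.25 = 28.5125
  Sum = 3053.9375 ng/mL·hr
IV tail: 108.9/0.36 = 302.500; AUC_iv,0→∞ = 3053.9375 + 302.500 = 3356.4375 ng/mL·hr
Trapezoidal AUC_0→4 (transdermal patch):
  [0→1.5]: (0.0+715.7)/2 × 1.5 = 536.775
  [1.5→2.5]: (715.7+546.6)/2 × 1 = 631.15
  [2.5→3]: (546.6+462.7)/2 × 0.5 = 252.325
  [3→4]: (462.7+325.8)/2 × 1 = 394.25
  Sum = 1814.5 ng/mL·hr
transdermal patch tail: 325.8/0.36 = 905.000; AUC_ev,0→∞ = 1814.5 + 905.000 = 2719.5 ng/mL·hr
F = (AUC_ev/D_ev)/(AUC_iv/D_iv) = (2719.5/20)/(3356.4375/10) = 135.975/335.64375 = 0.4051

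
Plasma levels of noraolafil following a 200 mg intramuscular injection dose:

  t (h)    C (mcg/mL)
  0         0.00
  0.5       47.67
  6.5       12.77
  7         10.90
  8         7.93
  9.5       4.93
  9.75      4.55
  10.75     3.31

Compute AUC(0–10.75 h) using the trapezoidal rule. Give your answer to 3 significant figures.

AUC = 223 mcg/mL·h

Trapezoidal AUC_0→10.75:
  [0→0.5]: (0.00+47.67)/2 × 0.5 = 11.9175
  [0.5→6.5]: (47.67+12.77)/2 × 6 = 181.32
  [6.5→7]: (12.77+10.90)/2 × 0.5 = 5.9175
  [7→8]: (10.90+7.93)/2 × 1 = 9.415
  [8→9.5]: (7.93+4.93)/2 × 1.5 = 9.645
  [9.5→9.75]: (4.93+4.55)/2 × 0.25 = 1.185
  [9.75→10.75]: (4.55+3.31)/2 × 1 = 3.93
  Sum = 223.33 mcg/mL·h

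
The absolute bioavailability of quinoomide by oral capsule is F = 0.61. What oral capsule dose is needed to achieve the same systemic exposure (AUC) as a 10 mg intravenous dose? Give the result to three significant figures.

D_oral = 16.4 mg

For equal systemic exposure: F × D_ev = D_iv
D_ev = D_iv / F = 10 / 0.61 = 16.3934 mg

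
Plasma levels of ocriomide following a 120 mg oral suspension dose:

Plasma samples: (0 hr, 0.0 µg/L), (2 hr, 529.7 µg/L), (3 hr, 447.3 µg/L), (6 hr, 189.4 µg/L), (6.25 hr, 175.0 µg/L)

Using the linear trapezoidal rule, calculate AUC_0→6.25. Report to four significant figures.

AUC = 2019 µg/L·hr

Trapezoidal AUC_0→6.25:
  [0→2]: (0.0+529.7)/2 × 2 = 529.7
  [2→3]: (529.7+447.3)/2 × 1 = 488.5
  [3→6]: (447.3+189.4)/2 × 3 = 955.05
  [6→6.25]: (189.4+175.0)/2 × 0.25 = 45.55
  Sum = 2018.8 µg/L·hr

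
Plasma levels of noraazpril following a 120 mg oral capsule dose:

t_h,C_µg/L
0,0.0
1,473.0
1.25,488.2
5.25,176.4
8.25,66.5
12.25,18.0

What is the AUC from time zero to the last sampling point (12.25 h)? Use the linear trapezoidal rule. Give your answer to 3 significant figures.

AUC = 2220 µg/L·h

Trapezoidal AUC_0→12.25:
  [0→1]: (0.0+473.0)/2 × 1 = 236.5
  [1→1.25]: (473.0+488.2)/2 × 0.25 = 120.15
  [1.25→5.25]: (488.2+176.4)/2 × 4 = 1329.2
  [5.25→8.25]: (176.4+66.5)/2 × 3 = 364.35
  [8.25→12.25]: (66.5+18.0)/2 × 4 = 169.0
  Sum = 2219.2 µg/L·h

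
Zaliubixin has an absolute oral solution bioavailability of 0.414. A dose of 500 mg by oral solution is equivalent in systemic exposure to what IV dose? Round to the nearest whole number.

Systemic exposure from an extravascular dose = F × D_ev, so the equivalent IV dose is F × D_ev.
D_iv = F × D_ev = 0.414 × 500 = 207 mg

D_iv = 207 mg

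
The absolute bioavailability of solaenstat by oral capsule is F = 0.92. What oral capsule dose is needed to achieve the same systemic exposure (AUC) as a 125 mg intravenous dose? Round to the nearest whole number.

For equal systemic exposure: F × D_ev = D_iv
D_ev = D_iv / F = 125 / 0.92 = 135.87 mg

D_oral = 136 mg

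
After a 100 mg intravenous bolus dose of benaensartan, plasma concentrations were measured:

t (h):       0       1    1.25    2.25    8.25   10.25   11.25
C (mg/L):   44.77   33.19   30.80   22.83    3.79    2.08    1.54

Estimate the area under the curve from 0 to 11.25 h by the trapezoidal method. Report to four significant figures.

AUC = 161.3 mg/L·h

Trapezoidal AUC_0→11.25:
  [0→1]: (44.77+33.19)/2 × 1 = 38.98
  [1→1.25]: (33.19+30.80)/2 × 0.25 = 7.99875
  [1.25→2.25]: (30.80+22.83)/2 × 1 = 26.815
  [2.25→8.25]: (22.83+3.79)/2 × 6 = 79.86
  [8.25→10.25]: (3.79+2.08)/2 × 2 = 5.87
  [10.25→11.25]: (2.08+1.54)/2 × 1 = 1.81
  Sum = 161.33375 mg/L·h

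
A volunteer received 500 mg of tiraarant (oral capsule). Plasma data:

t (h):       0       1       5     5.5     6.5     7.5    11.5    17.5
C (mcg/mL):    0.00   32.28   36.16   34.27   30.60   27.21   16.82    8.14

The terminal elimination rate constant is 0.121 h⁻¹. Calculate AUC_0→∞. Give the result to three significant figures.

AUC = 462 mcg/mL·h

Trapezoidal AUC_0→17.5:
  [0→1]: (0.00+32.28)/2 × 1 = 16.14
  [1→5]: (32.28+36.16)/2 × 4 = 136.88
  [5→5.5]: (36.16+34.27)/2 × 0.5 = 17.6075
  [5.5→6.5]: (34.27+30.60)/2 × 1 = 32.435
  [6.5→7.5]: (30.60+27.21)/2 × 1 = 28.905
  [7.5→11.5]: (27.21+16.82)/2 × 4 = 88.06
  [11.5→17.5]: (16.82+8.14)/2 × 6 = 74.88
  Sum = 394.9075 mcg/mL·h
Extrapolated tail: C_last / k_e = 8.14 / 0.121 = 67.273
AUC_0→∞ = 394.9075 + 67.273 = 462.1805 mcg/mL·h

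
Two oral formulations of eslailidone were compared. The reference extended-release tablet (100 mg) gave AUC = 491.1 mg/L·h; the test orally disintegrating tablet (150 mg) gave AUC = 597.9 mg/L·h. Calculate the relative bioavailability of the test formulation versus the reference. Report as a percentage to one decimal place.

F_rel = 81.2%

F_rel = (AUC_test/D_test) / (AUC_ref/D_ref)
      = (597.9/150) / (491.1/100)
      = 3.986 / 4.911 = 0.8116 = 81.16%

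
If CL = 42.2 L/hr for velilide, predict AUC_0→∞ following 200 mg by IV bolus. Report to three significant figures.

AUC = 4.74 mg/L·hr

AUC_0→∞ = Dose_iv / CL
        = 200 / 42.2 = 4.73934 mg/L·hr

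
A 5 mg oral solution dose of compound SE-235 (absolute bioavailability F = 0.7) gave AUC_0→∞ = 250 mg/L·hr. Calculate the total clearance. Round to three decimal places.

CL = 0.014 L/hr

CL = F × Dose / AUC_0→∞
   = 0.7 × 5 / 250 = 0.014 L/hr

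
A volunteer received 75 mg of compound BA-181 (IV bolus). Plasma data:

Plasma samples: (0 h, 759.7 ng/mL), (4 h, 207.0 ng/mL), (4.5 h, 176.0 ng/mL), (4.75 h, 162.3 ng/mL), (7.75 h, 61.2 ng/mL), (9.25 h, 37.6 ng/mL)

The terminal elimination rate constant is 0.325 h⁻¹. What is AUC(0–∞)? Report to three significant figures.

Trapezoidal AUC_0→9.25:
  [0→4]: (759.7+207.0)/2 × 4 = 1933.4
  [4→4.5]: (207.0+176.0)/2 × 0.5 = 95.75
  [4.5→4.75]: (176.0+162.3)/2 × 0.25 = 42.2875
  [4.75→7.75]: (162.3+61.2)/2 × 3 = 335.25
  [7.75→9.25]: (61.2+37.6)/2 × 1.5 = 74.1
  Sum = 2480.7875 ng/mL·h
Extrapolated tail: C_last / k_e = 37.6 / 0.325 = 115.692
AUC_0→∞ = 2480.7875 + 115.692 = 2596.4795 ng/mL·h

AUC = 2600 ng/mL·h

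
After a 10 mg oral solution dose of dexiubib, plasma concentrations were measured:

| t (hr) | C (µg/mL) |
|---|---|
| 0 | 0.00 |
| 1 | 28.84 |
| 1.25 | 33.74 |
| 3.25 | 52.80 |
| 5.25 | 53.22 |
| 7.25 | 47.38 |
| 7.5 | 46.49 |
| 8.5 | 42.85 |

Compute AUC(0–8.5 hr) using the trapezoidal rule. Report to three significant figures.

Trapezoidal AUC_0→8.5:
  [0→1]: (0.00+28.84)/2 × 1 = 14.42
  [1→1.25]: (28.84+33.74)/2 × 0.25 = 7.8225
  [1.25→3.25]: (33.74+52.80)/2 × 2 = 86.54
  [3.25→5.25]: (52.80+53.22)/2 × 2 = 106.02
  [5.25→7.25]: (53.22+47.38)/2 × 2 = 100.6
  [7.25→7.5]: (47.38+46.49)/2 × 0.25 = 11.73375
  [7.5→8.5]: (46.49+42.85)/2 × 1 = 44.67
  Sum = 371.80625 µg/mL·hr

AUC = 372 µg/mL·hr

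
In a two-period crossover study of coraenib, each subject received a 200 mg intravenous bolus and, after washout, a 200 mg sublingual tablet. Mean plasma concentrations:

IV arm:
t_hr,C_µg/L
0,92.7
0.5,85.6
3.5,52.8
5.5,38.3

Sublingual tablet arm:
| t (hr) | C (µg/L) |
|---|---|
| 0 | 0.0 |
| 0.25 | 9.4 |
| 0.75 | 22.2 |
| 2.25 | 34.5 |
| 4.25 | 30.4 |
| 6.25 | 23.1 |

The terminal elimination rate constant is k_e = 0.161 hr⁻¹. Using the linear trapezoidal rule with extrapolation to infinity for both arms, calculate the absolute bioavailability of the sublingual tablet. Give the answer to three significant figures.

Trapezoidal AUC_0→5.5 (IV):
  [0→0.5]: (92.7+85.6)/2 × 0.5 = 44.575
  [0.5→3.5]: (85.6+52.8)/2 × 3 = 207.6
  [3.5→5.5]: (52.8+38.3)/2 × 2 = 91.1
  Sum = 343.275 µg/L·hr
IV tail: 38.3/0.161 = 237.888; AUC_iv,0→∞ = 343.275 + 237.888 = 581.163 µg/L·hr
Trapezoidal AUC_0→6.25 (sublingual tablet):
  [0→0.25]: (0.0+9.4)/2 × 0.25 = 1.175
  [0.25→0.75]: (9.4+22.2)/2 × 0.5 = 7.9
  [0.75→2.25]: (22.2+34.5)/2 × 1.5 = 42.525
  [2.25→4.25]: (34.5+30.4)/2 × 2 = 64.9
  [4.25→6.25]: (30.4+23.1)/2 × 2 = 53.5
  Sum = 170.0 µg/L·hr
sublingual tablet tail: 23.1/0.161 = 143.478; AUC_ev,0→∞ = 170.0 + 143.478 = 313.478 µg/L·hr
F = (AUC_ev/D_ev)/(AUC_iv/D_iv) = (313.478/200)/(581.163/200) = 1.56739/2.905815 = 0.5394

F = 0.539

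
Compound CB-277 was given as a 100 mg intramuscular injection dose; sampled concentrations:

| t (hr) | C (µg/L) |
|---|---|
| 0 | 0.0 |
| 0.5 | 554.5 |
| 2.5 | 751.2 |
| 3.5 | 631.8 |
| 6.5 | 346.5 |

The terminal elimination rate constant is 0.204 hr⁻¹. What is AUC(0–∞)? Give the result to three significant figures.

Trapezoidal AUC_0→6.5:
  [0→0.5]: (0.0+554.5)/2 × 0.5 = 138.625
  [0.5→2.5]: (554.5+751.2)/2 × 2 = 1305.7
  [2.5→3.5]: (751.2+631.8)/2 × 1 = 691.5
  [3.5→6.5]: (631.8+346.5)/2 × 3 = 1467.45
  Sum = 3603.275 µg/L·hr
Extrapolated tail: C_last / k_e = 346.5 / 0.204 = 1698.529
AUC_0→∞ = 3603.275 + 1698.529 = 5301.804 µg/L·hr

AUC = 5300 µg/L·hr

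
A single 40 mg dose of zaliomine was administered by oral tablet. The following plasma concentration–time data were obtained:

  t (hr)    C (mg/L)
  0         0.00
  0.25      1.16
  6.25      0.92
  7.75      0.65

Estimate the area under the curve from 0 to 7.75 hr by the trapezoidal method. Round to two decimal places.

Trapezoidal AUC_0→7.75:
  [0→0.25]: (0.00+1.16)/2 × 0.25 = 0.145
  [0.25→6.25]: (1.16+0.92)/2 × 6 = 6.24
  [6.25→7.75]: (0.92+0.65)/2 × 1.5 = 1.1775
  Sum = 7.5625 mg/L·hr

AUC = 7.56 mg/L·hr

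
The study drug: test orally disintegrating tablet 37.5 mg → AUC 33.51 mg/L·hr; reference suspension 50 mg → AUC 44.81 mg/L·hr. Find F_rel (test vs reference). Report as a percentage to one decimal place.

F_rel = (AUC_test/D_test) / (AUC_ref/D_ref)
      = (33.51/37.5) / (44.81/50)
      = 0.8936 / 0.8962 = 0.9971 = 99.71%

F_rel = 99.7%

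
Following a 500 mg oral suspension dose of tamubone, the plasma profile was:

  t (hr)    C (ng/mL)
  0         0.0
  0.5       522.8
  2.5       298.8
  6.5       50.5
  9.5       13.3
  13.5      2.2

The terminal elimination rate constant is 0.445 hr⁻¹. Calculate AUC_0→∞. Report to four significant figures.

Trapezoidal AUC_0→13.5:
  [0→0.5]: (0.0+522.8)/2 × 0.5 = 130.7
  [0.5→2.5]: (522.8+298.8)/2 × 2 = 821.6
  [2.5→6.5]: (298.8+50.5)/2 × 4 = 698.6
  [6.5→9.5]: (50.5+13.3)/2 × 3 = 95.7
  [9.5→13.5]: (13.3+2.2)/2 × 4 = 31.0
  Sum = 1777.6 ng/mL·hr
Extrapolated tail: C_last / k_e = 2.2 / 0.445 = 4.944
AUC_0→∞ = 1777.6 + 4.944 = 1782.544 ng/mL·hr

AUC = 1783 ng/mL·hr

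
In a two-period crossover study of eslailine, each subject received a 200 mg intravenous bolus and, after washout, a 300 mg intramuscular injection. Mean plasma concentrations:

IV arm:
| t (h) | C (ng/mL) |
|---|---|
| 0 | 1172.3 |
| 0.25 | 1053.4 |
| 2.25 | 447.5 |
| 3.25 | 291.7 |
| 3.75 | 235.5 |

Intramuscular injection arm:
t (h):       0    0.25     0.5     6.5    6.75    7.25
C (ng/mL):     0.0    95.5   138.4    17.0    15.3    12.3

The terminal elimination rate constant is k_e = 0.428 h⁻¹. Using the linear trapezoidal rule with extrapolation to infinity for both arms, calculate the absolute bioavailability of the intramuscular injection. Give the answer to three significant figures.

Trapezoidal AUC_0→3.75 (IV):
  [0→0.25]: (1172.3+1053.4)/2 × 0.25 = 278.2125
  [0.25→2.25]: (1053.4+447.5)/2 × 2 = 1500.9
  [2.25→3.25]: (447.5+291.7)/2 × 1 = 369.6
  [3.25→3.75]: (291.7+235.5)/2 × 0.5 = 131.8
  Sum = 2280.5125 ng/mL·h
IV tail: 235.5/0.428 = 550.234; AUC_iv,0→∞ = 2280.5125 + 550.234 = 2830.7465 ng/mL·h
Trapezoidal AUC_0→7.25 (intramuscular injection):
  [0→0.25]: (0.0+95.5)/2 × 0.25 = 11.9375
  [0.25→0.5]: (95.5+138.4)/2 × 0.25 = 29.2375
  [0.5→6.5]: (138.4+17.0)/2 × 6 = 466.2
  [6.5→6.75]: (17.0+15.3)/2 × 0.25 = 4.0375
  [6.75→7.25]: (15.3+12.3)/2 × 0.5 = 6.9
  Sum = 518.3125 ng/mL·h
intramuscular injection tail: 12.3/0.428 = 28.738; AUC_ev,0→∞ = 518.3125 + 28.738 = 547.0505 ng/mL·h
F = (AUC_ev/D_ev)/(AUC_iv/D_iv) = (547.0505/300)/(2830.7465/200) = 1.8235/14.1537 = 0.1288

F = 0.129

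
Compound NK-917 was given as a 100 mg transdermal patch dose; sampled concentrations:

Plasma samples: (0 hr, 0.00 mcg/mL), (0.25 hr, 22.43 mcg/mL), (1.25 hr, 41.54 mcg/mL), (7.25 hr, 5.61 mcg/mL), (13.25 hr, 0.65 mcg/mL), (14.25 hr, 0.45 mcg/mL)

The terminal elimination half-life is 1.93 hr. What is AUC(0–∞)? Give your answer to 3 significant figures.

AUC = 197 mcg/mL·hr

Trapezoidal AUC_0→14.25:
  [0→0.25]: (0.00+22.43)/2 × 0.25 = 2.80375
  [0.25→1.25]: (22.43+41.54)/2 × 1 = 31.985
  [1.25→7.25]: (41.54+5.61)/2 × 6 = 141.45
  [7.25→13.25]: (5.61+0.65)/2 × 6 = 18.78
  [13.25→14.25]: (0.65+0.45)/2 × 1 = 0.55
  Sum = 195.56875 mcg/mL·hr
k_e = ln2 / t½ = 0.693147 / 1.93 = 0.3591 hr^-1
Extrapolated tail: C_last / k_e = 0.45 / 0.3591 = 1.253
AUC_0→∞ = 195.56875 + 1.253 = 196.82175 mcg/mL·hr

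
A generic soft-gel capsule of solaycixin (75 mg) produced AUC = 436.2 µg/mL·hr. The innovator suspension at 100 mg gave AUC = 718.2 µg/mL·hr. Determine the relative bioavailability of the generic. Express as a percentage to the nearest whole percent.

F_rel = (AUC_test/D_test) / (AUC_ref/D_ref)
      = (436.2/75) / (718.2/100)
      = 5.816 / 7.182 = 0.8098 = 80.98%

F_rel = 81%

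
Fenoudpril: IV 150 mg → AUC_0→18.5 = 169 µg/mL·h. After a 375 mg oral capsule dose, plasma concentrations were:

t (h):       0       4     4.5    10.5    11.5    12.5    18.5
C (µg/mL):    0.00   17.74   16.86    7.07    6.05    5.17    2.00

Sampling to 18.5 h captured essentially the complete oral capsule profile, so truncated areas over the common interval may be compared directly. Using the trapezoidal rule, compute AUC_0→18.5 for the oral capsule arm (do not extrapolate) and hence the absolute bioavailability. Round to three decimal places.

F = 0.354

Trapezoidal AUC_0→18.5 (oral capsule):
  [0→4]: (0.00+17.74)/2 × 4 = 35.48
  [4→4.5]: (17.74+16.86)/2 × 0.5 = 8.65
  [4.5→10.5]: (16.86+7.07)/2 × 6 = 71.79
  [10.5→11.5]: (7.07+6.05)/2 × 1 = 6.56
  [11.5→12.5]: (6.05+5.17)/2 × 1 = 5.61
  [12.5→18.5]: (5.17+2.00)/2 × 6 = 21.51
  Sum = 149.6 µg/mL·h
F = (AUC_ev/D_ev)/(AUC_iv/D_iv) = (149.6/375)/(169/150) = 0.398933/1.12667 = 0.3541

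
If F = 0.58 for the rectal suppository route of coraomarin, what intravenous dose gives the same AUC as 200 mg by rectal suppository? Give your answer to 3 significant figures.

D_iv = 116 mg

Systemic exposure from an extravascular dose = F × D_ev, so the equivalent IV dose is F × D_ev.
D_iv = F × D_ev = 0.58 × 200 = 116 mg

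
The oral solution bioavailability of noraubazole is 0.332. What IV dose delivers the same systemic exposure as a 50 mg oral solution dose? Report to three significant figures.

Systemic exposure from an extravascular dose = F × D_ev, so the equivalent IV dose is F × D_ev.
D_iv = F × D_ev = 0.332 × 50 = 16.6 mg

D_iv = 16.6 mg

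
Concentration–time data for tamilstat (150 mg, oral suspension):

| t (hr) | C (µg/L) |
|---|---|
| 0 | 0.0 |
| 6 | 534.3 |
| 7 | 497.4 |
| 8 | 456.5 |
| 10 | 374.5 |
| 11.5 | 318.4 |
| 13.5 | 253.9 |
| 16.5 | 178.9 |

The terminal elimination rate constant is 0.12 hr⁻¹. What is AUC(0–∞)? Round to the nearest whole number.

Trapezoidal AUC_0→16.5:
  [0→6]: (0.0+534.3)/2 × 6 = 1602.9
  [6→7]: (534.3+497.4)/2 × 1 = 515.85
  [7→8]: (497.4+456.5)/2 × 1 = 476.95
  [8→10]: (456.5+374.5)/2 × 2 = 831.0
  [10→11.5]: (374.5+318.4)/2 × 1.5 = 519.675
  [11.5→13.5]: (318.4+253.9)/2 × 2 = 572.3
  [13.5→16.5]: (253.9+178.9)/2 × 3 = 649.2
  Sum = 5167.875 µg/L·hr
Extrapolated tail: C_last / k_e = 178.9 / 0.12 = 1490.833
AUC_0→∞ = 5167.875 + 1490.833 = 6658.708 µg/L·hr

AUC = 6659 µg/L·hr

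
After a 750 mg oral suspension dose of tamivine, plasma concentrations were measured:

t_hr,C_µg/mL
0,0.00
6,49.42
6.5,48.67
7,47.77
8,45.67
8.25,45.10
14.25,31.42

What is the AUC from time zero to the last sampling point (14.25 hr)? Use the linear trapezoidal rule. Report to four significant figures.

Trapezoidal AUC_0→14.25:
  [0→6]: (0.00+49.42)/2 × 6 = 148.26
  [6→6.5]: (49.42+48.67)/2 × 0.5 = 24.5225
  [6.5→7]: (48.67+47.77)/2 × 0.5 = 24.11
  [7→8]: (47.77+45.67)/2 × 1 = 46.72
  [8→8.25]: (45.67+45.10)/2 × 0.25 = 11.34625
  [8.25→14.25]: (45.10+31.42)/2 × 6 = 229.56
  Sum = 484.51875 µg/mL·hr

AUC = 484.5 µg/mL·hr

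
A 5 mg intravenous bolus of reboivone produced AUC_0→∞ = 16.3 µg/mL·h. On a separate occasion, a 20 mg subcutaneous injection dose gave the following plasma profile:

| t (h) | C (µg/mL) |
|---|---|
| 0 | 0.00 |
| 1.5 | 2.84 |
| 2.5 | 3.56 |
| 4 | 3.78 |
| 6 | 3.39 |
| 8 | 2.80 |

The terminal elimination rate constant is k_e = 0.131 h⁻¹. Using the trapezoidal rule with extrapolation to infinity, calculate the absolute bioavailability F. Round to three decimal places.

Trapezoidal AUC_0→8 (subcutaneous injection):
  [0→1.5]: (0.00+2.84)/2 × 1.5 = 2.13
  [1.5→2.5]: (2.84+3.56)/2 × 1 = 3.2
  [2.5→4]: (3.56+3.78)/2 × 1.5 = 5.505
  [4→6]: (3.78+3.39)/2 × 2 = 7.17
  [6→8]: (3.39+2.80)/2 × 2 = 6.19
  Sum = 24.195 µg/mL·h
Tail: C_last/k_e = 2.80/0.131 = 21.374
AUC_0→∞ (subcutaneous injection) = 24.195 + 21.374 = 45.569 µg/mL·h
F = (AUC_ev/D_ev)/(AUC_iv/D_iv) = (45.569/20)/(16.3/5) = 2.27845/3.26 = 0.6989

F = 0.699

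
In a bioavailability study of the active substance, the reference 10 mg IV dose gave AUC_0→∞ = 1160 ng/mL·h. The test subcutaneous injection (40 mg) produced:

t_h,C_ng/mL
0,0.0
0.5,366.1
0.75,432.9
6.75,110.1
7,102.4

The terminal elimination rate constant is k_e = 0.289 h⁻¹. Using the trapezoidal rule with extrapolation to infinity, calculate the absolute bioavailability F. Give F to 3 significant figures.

Trapezoidal AUC_0→7 (subcutaneous injection):
  [0→0.5]: (0.0+366.1)/2 × 0.5 = 91.525
  [0.5→0.75]: (366.1+432.9)/2 × 0.25 = 99.875
  [0.75→6.75]: (432.9+110.1)/2 × 6 = 1629.0
  [6.75→7]: (110.1+102.4)/2 × 0.25 = 26.5625
  Sum = 1846.9625 ng/mL·h
Tail: C_last/k_e = 102.4/0.289 = 354.325
AUC_0→∞ (subcutaneous injection) = 1846.9625 + 354.325 = 2201.2875 ng/mL·h
F = (AUC_ev/D_ev)/(AUC_iv/D_iv) = (2201.2875/40)/(1160/10) = 55.0322/116 = 0.4744

F = 0.474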